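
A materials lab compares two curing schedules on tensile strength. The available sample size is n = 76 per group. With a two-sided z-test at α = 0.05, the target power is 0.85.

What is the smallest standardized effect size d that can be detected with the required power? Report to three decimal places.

Need Φ(δ − 1.960) = 0.85, so δ = 1.960 + 1.036 = 2.996.
(Lower-tail contribution to power is negligible for δ > 0.)
δ = d·√(n/2) ⇒ d = δ/√(n/2) = 2.996/√(76/2) = 0.4861.

d ≈ 0.486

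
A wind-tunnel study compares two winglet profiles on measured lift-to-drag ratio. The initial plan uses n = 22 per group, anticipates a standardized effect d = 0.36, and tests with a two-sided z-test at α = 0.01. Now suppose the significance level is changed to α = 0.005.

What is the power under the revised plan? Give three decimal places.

δ = d·√(n/2) = 0.36 × √(22/2) = 1.1940 (unchanged). New critical value: z_{0.0025} = 2.807.
Revised power = Φ(δ − 2.807) + Φ(−δ − 2.807) = Φ(-1.613) + Φ(-4.001) = 0.0534 + 0.0000 = 0.0534.

Power ≈ 0.053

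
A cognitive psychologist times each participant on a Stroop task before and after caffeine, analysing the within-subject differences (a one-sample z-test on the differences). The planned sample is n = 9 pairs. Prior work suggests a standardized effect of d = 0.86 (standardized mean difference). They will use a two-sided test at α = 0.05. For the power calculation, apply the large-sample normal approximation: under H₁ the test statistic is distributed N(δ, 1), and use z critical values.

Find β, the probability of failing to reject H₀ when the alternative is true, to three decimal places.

β ≈ 0.268

Noncentrality parameter: δ = d·√n = 0.86 × √9 = 2.5800
Critical value for a two-sided test at α = 0.05: z_{α/2} = 1.960.
Power = Φ(δ − 1.960) + Φ(−δ − 1.960) = Φ(0.620) + Φ(-4.540) = 0.7324 + 0.0000 = 0.7324.
Type II error: β = 1 − power = 1 − 0.7324 = 0.2676.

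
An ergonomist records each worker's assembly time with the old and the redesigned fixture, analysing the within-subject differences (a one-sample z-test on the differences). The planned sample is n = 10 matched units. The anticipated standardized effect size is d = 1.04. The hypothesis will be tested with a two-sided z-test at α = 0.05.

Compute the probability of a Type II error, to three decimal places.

β ≈ 0.092

Noncentrality parameter: δ = d·√n = 1.04 × √10 = 3.2888
Two-sided α = 0.05 → critical value z_{0.025} = 1.960.
Power = Φ(δ − 1.960) + Φ(−δ − 1.960) = Φ(1.329) + Φ(-5.249) = 0.9080 + 0.0000 = 0.9080.
Type II error: β = 1 − power = 1 − 0.9080 = 0.0920.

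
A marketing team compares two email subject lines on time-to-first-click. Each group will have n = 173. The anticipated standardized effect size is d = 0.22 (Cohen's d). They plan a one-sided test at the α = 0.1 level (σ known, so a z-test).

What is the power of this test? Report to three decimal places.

Noncentrality parameter: δ = d·√(n/2) = 0.22 × √(173/2) = 2.0461
One-sided α = 0.1 → critical value z_{0.1} = 1.282.
Power = P(Z > 1.282 − δ) = Φ(0.765) = 0.7777.

Power ≈ 0.778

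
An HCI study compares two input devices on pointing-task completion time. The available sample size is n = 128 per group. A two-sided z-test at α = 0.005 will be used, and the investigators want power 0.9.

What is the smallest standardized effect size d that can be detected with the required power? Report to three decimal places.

d ≈ 0.511

Required noncentrality: δ = z_{0.0025} + z_{0.10} = 2.807 + 1.282 = 4.089.
(Lower-tail contribution to power is negligible for δ > 0.)
δ = d·√(n/2) ⇒ d = δ/√(n/2) = 4.089/√(128/2) = 0.5111.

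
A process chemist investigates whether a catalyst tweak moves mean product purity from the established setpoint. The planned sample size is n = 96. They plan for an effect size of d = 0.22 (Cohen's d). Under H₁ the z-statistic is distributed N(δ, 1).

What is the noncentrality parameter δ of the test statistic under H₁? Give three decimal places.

The noncentrality parameter scales effect size by the design's sample-size factor: δ = d·√n = 0.22 × √96 = 2.1556

δ ≈ 2.156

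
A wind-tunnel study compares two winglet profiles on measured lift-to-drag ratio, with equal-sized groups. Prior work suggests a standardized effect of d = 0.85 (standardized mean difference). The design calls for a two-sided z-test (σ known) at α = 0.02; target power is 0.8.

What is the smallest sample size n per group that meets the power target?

For power 0.8 need Φ(δ − z_{0.01}) = 0.8, so δ = z_{0.01} + z_{0.20} = 2.326 + 0.842 = 3.168.
(The Φ(−δ − z_{α/2}) term is vanishingly small for δ > 0 and is dropped in the standard sample-size formula.)
δ = d·√(n/2) ⇒ n = 2(δ/d)² = 2 × (3.168 / 0.85)² = 27.78.
Round up to the next whole unit.

n = 28 per group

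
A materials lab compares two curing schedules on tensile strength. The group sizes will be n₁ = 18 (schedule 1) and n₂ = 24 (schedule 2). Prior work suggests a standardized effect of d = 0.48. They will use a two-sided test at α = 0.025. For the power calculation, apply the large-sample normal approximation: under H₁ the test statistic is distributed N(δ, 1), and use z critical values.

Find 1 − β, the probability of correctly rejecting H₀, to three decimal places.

Power ≈ 0.241

Noncentrality parameter: δ = d / √(1/n₁ + 1/n₂) = 0.48 / √(1/18 + 1/24) = 1.5394
Two-sided α = 0.025 → critical value z_{0.0125} = 2.241.
Power = Φ(δ − 2.241) + Φ(−δ − 2.241) = Φ(-0.702) + Φ(-3.781) = 0.2413 + 0.0001 = 0.2414.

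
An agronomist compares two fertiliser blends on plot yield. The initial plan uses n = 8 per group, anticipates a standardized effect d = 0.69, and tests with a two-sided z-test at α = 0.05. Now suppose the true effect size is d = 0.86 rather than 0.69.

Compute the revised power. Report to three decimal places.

With d = 0.86: δ = d·√(n/2) = 0.86 × √(8/2) = 1.7200. Critical value z_{0.025} = 1.960.
Revised power = Φ(δ − 1.960) + Φ(−δ − 1.960) = Φ(-0.240) + Φ(-3.680) = 0.4052 + 0.0001 = 0.4053.

Power ≈ 0.405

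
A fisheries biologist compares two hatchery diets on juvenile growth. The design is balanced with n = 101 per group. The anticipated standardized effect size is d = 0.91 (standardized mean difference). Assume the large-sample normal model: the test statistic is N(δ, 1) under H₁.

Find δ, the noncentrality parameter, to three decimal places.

δ ≈ 6.467

The noncentrality parameter scales effect size by the design's sample-size factor: δ = d·√(n/2) = 0.91 × √(101/2) = 6.4668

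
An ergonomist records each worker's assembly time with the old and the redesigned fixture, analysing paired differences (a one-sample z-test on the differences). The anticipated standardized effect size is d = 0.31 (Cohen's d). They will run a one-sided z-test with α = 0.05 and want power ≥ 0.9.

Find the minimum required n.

n = 90

For power 0.9 need Φ(δ − z_{0.05}) = 0.9, so δ = z_{0.05} + z_{0.10} = 1.645 + 1.282 = 2.926.
δ = d·√n ⇒ n = (δ/d)² = (2.926 / 0.31)² = 89.11.
Rounding up, n = 90.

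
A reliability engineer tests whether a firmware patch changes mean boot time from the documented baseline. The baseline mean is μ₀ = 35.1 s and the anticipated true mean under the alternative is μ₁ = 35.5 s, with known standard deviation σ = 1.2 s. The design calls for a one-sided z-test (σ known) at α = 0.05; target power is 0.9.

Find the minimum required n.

n = 78

Standardized effect: d = |μ₁ − μ₀| / σ = |35.5 − 35.1| / 1.2 = 0.3333
Set Φ(δ − 1.645) = 0.9; then δ − 1.645 = Φ⁻¹(0.9) = 1.282, giving δ = 2.926.
δ = d·√n ⇒ n = (δ/d)² = (2.926 / 0.3333)² = 77.07.
Rounding up, n = 78.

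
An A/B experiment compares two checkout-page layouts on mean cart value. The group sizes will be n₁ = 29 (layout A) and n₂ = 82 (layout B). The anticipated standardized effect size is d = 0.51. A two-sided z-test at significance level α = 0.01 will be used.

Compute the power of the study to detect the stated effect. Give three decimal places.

Power ≈ 0.415

Noncentrality parameter: λ = d / √(1/n₁ + 1/n₂) = 0.51 / √(1/29 + 1/82) = 2.3606
Two-sided α = 0.01 → critical value z_{0.005} = 2.576.
Power = Φ(λ − 2.576) + Φ(−λ − 2.576) = Φ(-0.215) + Φ(-4.936) = 0.4148 + 0.0000 = 0.4148.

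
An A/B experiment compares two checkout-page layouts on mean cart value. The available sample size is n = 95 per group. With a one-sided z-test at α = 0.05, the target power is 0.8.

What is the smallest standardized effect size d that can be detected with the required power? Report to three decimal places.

Need Φ(δ − 1.645) = 0.8, so δ = 1.645 + 0.842 = 2.486.
δ = d·√(n/2) ⇒ d = δ/√(n/2) = 2.486/√(95/2) = 0.3608.

d ≈ 0.361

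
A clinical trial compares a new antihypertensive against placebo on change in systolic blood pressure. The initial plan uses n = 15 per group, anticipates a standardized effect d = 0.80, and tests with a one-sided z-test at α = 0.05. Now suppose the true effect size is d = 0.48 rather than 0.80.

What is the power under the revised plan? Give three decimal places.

Power ≈ 0.371

With d = 0.48: δ = d·√(n/2) = 0.48 × √(15/2) = 1.3145. Critical value z_{0.05} = 1.645.
Revised power = Φ(δ − 1.645) = Φ(-0.330) = 0.3706.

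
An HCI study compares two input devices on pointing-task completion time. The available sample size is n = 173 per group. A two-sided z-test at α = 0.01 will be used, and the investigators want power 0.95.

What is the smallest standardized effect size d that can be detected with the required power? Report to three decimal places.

d ≈ 0.454

Required noncentrality: δ = z_{0.005} + z_{0.05} = 2.576 + 1.645 = 4.221.
(The second rejection-region term Φ(−δ − z_{α/2}) is negligible and dropped.)
δ = d·√(n/2) ⇒ d = δ/√(n/2) = 4.221/√(173/2) = 0.4538.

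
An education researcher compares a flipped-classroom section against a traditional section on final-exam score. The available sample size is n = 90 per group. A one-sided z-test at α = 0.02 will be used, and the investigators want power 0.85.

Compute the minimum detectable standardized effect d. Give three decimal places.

Need Φ(δ − 2.054) = 0.85, so δ = 2.054 + 1.036 = 3.090.
δ = d·√(n/2) ⇒ d = δ/√(n/2) = 3.090/√(90/2) = 0.4607.

d ≈ 0.461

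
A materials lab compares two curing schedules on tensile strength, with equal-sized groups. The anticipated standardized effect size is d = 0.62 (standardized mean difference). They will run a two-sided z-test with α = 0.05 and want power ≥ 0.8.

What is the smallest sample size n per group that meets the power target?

Set Φ(δ − 1.960) = 0.8; then δ − 1.960 = Φ⁻¹(0.8) = 0.842, giving δ = 2.802.
(Ignoring the negligible lower-tail rejection probability gives the usual closed-form inversion.)
δ = d·√(n/2) ⇒ n = 2(δ/d)² = 2 × (2.802 / 0.62)² = 40.84.
Round up to the next whole unit.

n = 41 per group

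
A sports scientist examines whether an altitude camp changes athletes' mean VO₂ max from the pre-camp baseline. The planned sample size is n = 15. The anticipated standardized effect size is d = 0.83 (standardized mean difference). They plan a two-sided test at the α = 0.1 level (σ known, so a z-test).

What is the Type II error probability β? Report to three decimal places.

β ≈ 0.058

Noncentrality parameter: δ = d·√n = 0.83 × √15 = 3.2146
Critical value for a two-sided test at α = 0.1: z_{α/2} = 1.645.
Power = Φ(δ − 1.645) + Φ(−δ − 1.645) = Φ(1.570) + Φ(-4.859) = 0.9418 + 0.0000 = 0.9418.
Type II error: β = 1 − power = 1 − 0.9418 = 0.0582.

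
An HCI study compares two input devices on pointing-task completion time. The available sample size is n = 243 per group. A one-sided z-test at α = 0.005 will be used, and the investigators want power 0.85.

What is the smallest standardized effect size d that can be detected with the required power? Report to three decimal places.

Required noncentrality: δ = z_{0.005} + z_{0.15} = 2.576 + 1.036 = 3.612.
δ = d·√(n/2) ⇒ d = δ/√(n/2) = 3.612/√(243/2) = 0.3277.

d ≈ 0.328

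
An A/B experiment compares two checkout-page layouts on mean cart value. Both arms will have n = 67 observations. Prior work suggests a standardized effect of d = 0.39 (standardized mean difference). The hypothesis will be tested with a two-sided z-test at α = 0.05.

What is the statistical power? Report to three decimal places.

Power ≈ 0.617

Noncentrality parameter: δ = d·√(n/2) = 0.39 × √(67/2) = 2.2573
Two-sided α = 0.05 → critical value z_{0.025} = 1.960.
Power = Φ(δ − 1.960) + Φ(−δ − 1.960) = Φ(0.297) + Φ(-4.217) = 0.6169 + 0.0000 = 0.6169.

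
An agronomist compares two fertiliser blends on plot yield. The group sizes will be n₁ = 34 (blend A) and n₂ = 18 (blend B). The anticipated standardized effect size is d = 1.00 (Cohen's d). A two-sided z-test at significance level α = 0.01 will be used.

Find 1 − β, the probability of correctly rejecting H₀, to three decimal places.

Power ≈ 0.804

Noncentrality parameter: δ = d / √(1/n₁ + 1/n₂) = 1.00 / √(1/34 + 1/18) = 3.4306
Critical value for a two-sided test at α = 0.01: z_{α/2} = 2.576.
Power = Φ(δ − 2.576) + Φ(−δ − 2.576) = Φ(0.855) + Φ(-6.006) = 0.8037 + 0.0000 = 0.8037.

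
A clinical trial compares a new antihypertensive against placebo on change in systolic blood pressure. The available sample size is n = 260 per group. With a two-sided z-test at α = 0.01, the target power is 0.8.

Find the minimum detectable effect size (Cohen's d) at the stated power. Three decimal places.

d ≈ 0.300

Required noncentrality: δ = z_{0.005} + z_{0.20} = 2.576 + 0.842 = 3.417.
(The second rejection-region term Φ(−δ − z_{α/2}) is negligible and dropped.)
δ = d·√(n/2) ⇒ d = δ/√(n/2) = 3.417/√(260/2) = 0.2997.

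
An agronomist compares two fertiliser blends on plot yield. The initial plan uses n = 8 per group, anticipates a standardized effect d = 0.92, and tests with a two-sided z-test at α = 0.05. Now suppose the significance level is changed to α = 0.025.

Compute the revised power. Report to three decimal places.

Power ≈ 0.344

δ = d·√(n/2) = 0.92 × √(8/2) = 1.8400 (unchanged). New critical value: z_{0.0125} = 2.241.
Revised power = Φ(δ − 2.241) + Φ(−δ − 2.241) = Φ(-0.401) + Φ(-4.081) = 0.3441 + 0.0000 = 0.3441.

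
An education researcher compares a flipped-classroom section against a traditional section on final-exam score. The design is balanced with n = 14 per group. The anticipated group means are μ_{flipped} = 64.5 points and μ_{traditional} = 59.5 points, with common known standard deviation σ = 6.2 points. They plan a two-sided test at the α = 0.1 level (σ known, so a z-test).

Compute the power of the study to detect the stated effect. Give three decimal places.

Power ≈ 0.688

Standardized effect: d = |μ_{flipped} − μ_{traditional}| / σ = |64.5 − 59.5| / 6.2 = 0.8065
Noncentrality parameter: δ = d·√(n/2) = 0.8065 × √(14/2) = 2.1337
Critical value for a two-sided test at α = 0.1: z_{α/2} = 1.645.
Power = Φ(δ − 1.645) + Φ(−δ − 1.645) = Φ(0.489) + Φ(-3.779) = 0.6875 + 0.0001 = 0.6876.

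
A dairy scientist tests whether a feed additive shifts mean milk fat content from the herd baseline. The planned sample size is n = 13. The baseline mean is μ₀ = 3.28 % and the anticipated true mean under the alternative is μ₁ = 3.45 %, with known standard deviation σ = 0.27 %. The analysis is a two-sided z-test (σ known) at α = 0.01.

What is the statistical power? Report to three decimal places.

Power ≈ 0.380

Standardized effect: d = |μ₁ − μ₀| / σ = |3.45 − 3.28| / 0.27 = 0.6296
Noncentrality parameter: δ = d·√n = 0.6296 × √13 = 2.2702
Two-sided α = 0.01 → critical value z_{0.005} = 2.576.
Power = Φ(δ − 2.576) + Φ(−δ − 2.576) = Φ(-0.306) + Φ(-4.846) = 0.3799 + 0.0000 = 0.3799.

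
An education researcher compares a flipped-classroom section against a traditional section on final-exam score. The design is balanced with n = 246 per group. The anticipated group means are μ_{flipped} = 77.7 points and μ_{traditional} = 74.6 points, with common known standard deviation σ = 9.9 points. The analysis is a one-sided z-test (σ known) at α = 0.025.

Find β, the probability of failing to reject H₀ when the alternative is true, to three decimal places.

Standardized effect: d = |μ_{flipped} − μ_{traditional}| / σ = |77.7 − 74.6| / 9.9 = 0.3131
Noncentrality parameter: δ = d·√(n/2) = 0.3131 × √(246/2) = 3.4728
One-sided α = 0.025 → critical value z_{0.025} = 1.960.
Power = Φ(δ − 1.960) = Φ(1.513) = 0.9348.
Type II error: β = 1 − power = 1 − 0.9348 = 0.0652.

β ≈ 0.065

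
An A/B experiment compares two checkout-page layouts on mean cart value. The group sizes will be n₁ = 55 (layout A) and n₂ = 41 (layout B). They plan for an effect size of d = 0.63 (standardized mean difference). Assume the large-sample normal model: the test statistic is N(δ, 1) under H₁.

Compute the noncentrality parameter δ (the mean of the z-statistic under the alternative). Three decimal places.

δ ≈ 3.053

δ = d / √(1/n₁ + 1/n₂) = 0.63 / √(1/55 + 1/41) = 3.0534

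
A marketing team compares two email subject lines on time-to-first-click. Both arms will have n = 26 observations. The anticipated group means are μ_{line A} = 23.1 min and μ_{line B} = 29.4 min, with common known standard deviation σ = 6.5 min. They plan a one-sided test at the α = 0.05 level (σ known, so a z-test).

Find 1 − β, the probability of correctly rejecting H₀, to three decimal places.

Standardized effect: d = |μ_{line A} − μ_{line B}| / σ = |23.1 − 29.4| / 6.5 = 0.9692
Noncentrality parameter: δ = d·√(n/2) = 0.9692 × √(26/2) = 3.4946
One-sided α = 0.05 → critical value z_{0.05} = 1.645.
Power = Φ(δ − 1.645) = Φ(1.850) = 0.9678.

Power ≈ 0.968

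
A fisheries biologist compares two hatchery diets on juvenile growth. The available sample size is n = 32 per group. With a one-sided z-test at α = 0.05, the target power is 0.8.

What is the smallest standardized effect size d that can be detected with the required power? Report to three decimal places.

d ≈ 0.622

Required noncentrality: δ = z_{0.05} + z_{0.20} = 1.645 + 0.842 = 2.486.
δ = d·√(n/2) ⇒ d = δ/√(n/2) = 2.486/√(32/2) = 0.6216.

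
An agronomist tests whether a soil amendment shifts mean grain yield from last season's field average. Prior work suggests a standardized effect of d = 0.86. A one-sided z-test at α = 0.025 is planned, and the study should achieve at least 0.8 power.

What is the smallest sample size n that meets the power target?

n = 11

Set Φ(δ − 1.960) = 0.8; then δ − 1.960 = Φ⁻¹(0.8) = 0.842, giving δ = 2.802.
δ = d·√n ⇒ n = (δ/d)² = (2.802 / 0.86)² = 10.61.
Rounding up, n = 11.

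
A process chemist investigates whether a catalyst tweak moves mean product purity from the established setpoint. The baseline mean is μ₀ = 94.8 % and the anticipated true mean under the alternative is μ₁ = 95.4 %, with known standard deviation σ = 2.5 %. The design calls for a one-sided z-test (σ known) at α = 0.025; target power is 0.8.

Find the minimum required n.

Standardized effect: d = |μ₁ − μ₀| / σ = |95.4 − 94.8| / 2.5 = 0.2400
Set Φ(δ − 1.960) = 0.8; then δ − 1.960 = Φ⁻¹(0.8) = 0.842, giving δ = 2.802.
δ = d·√n ⇒ n = (δ/d)² = (2.802 / 0.2400)² = 136.27.
Round up to the next whole unit.

n = 137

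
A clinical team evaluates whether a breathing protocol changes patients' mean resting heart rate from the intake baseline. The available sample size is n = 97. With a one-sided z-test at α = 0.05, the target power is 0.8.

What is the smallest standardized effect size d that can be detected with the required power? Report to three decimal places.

Required noncentrality: δ = z_{0.05} + z_{0.20} = 1.645 + 0.842 = 2.486.
δ = d·√n ⇒ d = δ/√n = 2.486/√97 = 0.2525.

d ≈ 0.252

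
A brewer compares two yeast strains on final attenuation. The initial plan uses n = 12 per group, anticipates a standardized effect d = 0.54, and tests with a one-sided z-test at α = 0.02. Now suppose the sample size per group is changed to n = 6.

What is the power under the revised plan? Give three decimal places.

Power ≈ 0.132

With n = 6 per group: δ = d·√(n/2) = 0.54 × √(6/2) = 0.9353. Critical value z_{0.02} = 2.054.
Revised power = Φ(δ − 2.054) = Φ(-1.118) = 0.1317.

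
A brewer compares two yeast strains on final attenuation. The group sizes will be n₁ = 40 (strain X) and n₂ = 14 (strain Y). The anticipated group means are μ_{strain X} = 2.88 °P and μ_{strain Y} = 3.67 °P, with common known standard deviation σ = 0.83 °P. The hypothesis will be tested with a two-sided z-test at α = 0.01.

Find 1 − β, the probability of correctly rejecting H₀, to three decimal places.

Power ≈ 0.688

Standardized effect: d = |μ_{strain X} − μ_{strain Y}| / σ = |2.88 − 3.67| / 0.83 = 0.9518
Noncentrality parameter: λ = d / √(1/n₁ + 1/n₂) = 0.9518 / √(1/40 + 1/14) = 3.0651
Two-sided α = 0.01 → critical value z_{0.005} = 2.576.
Power = Φ(λ − 2.576) + Φ(−λ − 2.576) = Φ(0.489) + Φ(-5.641) = 0.6877 + 0.0000 = 0.6877.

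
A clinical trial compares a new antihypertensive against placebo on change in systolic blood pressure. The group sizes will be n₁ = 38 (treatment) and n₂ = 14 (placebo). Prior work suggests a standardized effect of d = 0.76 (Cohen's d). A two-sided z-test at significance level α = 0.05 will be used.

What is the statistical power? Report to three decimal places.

Power ≈ 0.681

Noncentrality parameter: δ = d / √(1/n₁ + 1/n₂) = 0.76 / √(1/38 + 1/14) = 2.4309
Two-sided α = 0.05 → critical value z_{0.025} = 1.960.
Power = Φ(δ − 1.960) + Φ(−δ − 1.960) = Φ(0.471) + Φ(-4.391) = 0.6812 + 0.0000 = 0.6812.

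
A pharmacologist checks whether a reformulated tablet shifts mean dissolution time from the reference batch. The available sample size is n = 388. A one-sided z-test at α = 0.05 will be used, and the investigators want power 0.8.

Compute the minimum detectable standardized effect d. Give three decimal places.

Need Φ(δ − 1.645) = 0.8, so δ = 1.645 + 0.842 = 2.486.
δ = d·√n ⇒ d = δ/√n = 2.486/√388 = 0.1262.

d ≈ 0.126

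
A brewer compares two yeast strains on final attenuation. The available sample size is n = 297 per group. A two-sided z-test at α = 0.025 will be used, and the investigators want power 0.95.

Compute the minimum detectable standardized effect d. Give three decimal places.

d ≈ 0.319

Required noncentrality: δ = z_{0.0125} + z_{0.05} = 2.241 + 1.645 = 3.886.
(Lower-tail contribution to power is negligible for δ > 0.)
δ = d·√(n/2) ⇒ d = δ/√(n/2) = 3.886/√(297/2) = 0.3189.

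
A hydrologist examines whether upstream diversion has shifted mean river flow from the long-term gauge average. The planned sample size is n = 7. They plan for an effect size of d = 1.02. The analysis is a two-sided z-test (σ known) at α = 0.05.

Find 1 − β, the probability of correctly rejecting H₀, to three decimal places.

Noncentrality parameter: δ = d·√n = 1.02 × √7 = 2.6987
Two-sided α = 0.05 → critical value z_{0.025} = 1.960.
Power = Φ(δ − 1.960) + Φ(−δ − 1.960) = Φ(0.739) + Φ(-4.659) = 0.7700 + 0.0000 = 0.7700.

Power ≈ 0.770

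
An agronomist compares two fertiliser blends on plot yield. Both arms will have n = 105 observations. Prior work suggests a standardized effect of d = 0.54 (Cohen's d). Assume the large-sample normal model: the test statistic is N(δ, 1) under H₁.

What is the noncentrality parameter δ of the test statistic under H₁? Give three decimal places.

δ = d·√(n/2) = 0.54 × √(105/2) = 3.9127

δ ≈ 3.913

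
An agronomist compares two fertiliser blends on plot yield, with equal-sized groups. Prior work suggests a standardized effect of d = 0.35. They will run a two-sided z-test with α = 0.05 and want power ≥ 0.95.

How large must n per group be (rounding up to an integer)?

n = 213 per group

Set Φ(δ − 1.960) = 0.95; then δ − 1.960 = Φ⁻¹(0.95) = 1.645, giving δ = 3.605.
(Ignoring the negligible lower-tail rejection probability gives the usual closed-form inversion.)
δ = d·√(n/2) ⇒ n = 2(δ/d)² = 2 × (3.605 / 0.35)² = 212.16.
Rounding up, n = 213 per group.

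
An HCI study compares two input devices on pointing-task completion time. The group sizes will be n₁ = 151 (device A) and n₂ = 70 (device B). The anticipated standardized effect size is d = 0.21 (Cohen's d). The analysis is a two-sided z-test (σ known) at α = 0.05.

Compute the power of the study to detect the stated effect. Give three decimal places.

Power ≈ 0.306

Noncentrality parameter: λ = d / √(1/n₁ + 1/n₂) = 0.21 / √(1/151 + 1/70) = 1.4523
Two-sided α = 0.05 → critical value z_{0.025} = 1.960.
Power = Φ(λ − 1.960) + Φ(−λ − 1.960) = Φ(-0.508) + Φ(-3.412) = 0.3058 + 0.0003 = 0.3062.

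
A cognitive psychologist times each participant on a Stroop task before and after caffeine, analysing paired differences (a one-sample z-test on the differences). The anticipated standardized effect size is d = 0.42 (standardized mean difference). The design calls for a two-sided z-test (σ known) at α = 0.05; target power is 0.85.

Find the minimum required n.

n = 51

Set Φ(δ − 1.960) = 0.85; then δ − 1.960 = Φ⁻¹(0.85) = 1.036, giving δ = 2.996.
(For δ > 0 the lower-tail rejection region contributes negligibly to power, so the one-term inversion is standard.)
δ = d·√n ⇒ n = (δ/d)² = (2.996 / 0.42)² = 50.90.
Round up to the next whole unit.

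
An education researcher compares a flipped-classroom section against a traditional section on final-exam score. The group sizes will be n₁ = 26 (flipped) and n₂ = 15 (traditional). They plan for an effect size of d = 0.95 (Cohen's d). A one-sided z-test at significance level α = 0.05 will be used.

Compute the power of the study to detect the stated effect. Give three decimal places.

Noncentrality parameter: δ = d / √(1/n₁ + 1/n₂) = 0.95 / √(1/26 + 1/15) = 2.9300
Critical value for a one-sided test at α = 0.05: z_α = 1.645.
Power = P(Z > 1.645 − δ) = Φ(1.285) = 0.9006.

Power ≈ 0.901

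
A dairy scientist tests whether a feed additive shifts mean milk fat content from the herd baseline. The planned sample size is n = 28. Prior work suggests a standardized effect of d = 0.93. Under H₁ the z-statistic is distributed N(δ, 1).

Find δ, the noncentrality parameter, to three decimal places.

δ ≈ 4.921

δ = d·√n = 0.93 × √28 = 4.9211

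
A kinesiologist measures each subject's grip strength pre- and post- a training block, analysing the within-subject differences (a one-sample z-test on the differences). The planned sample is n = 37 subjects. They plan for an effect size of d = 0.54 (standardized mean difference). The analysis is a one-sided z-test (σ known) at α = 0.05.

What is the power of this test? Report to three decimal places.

Noncentrality parameter: λ = d·√n = 0.54 × √37 = 3.2847
One-sided α = 0.05 → critical value z_{0.05} = 1.645.
Power = Φ(λ − 1.645) = Φ(1.640) = 0.9495.

Power ≈ 0.949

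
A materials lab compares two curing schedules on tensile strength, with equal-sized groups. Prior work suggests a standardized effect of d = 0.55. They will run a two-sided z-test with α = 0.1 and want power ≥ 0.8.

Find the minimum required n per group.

n = 41 per group

For power 0.8 need Φ(δ − z_{0.05}) = 0.8, so δ = z_{0.05} + z_{0.20} = 1.645 + 0.842 = 2.486.
(Ignoring the negligible lower-tail rejection probability gives the usual closed-form inversion.)
δ = d·√(n/2) ⇒ n = 2(δ/d)² = 2 × (2.486 / 0.55)² = 40.88.
Rounding up, n = 41 per group.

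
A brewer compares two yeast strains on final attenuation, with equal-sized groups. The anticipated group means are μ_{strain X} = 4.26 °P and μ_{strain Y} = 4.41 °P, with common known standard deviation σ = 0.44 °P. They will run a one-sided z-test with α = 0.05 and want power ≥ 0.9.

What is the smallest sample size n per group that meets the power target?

n = 148 per group

Standardized effect: d = |μ_{strain X} − μ_{strain Y}| / σ = |4.26 − 4.41| / 0.44 = 0.3409
For power 0.9 need Φ(δ − z_{0.05}) = 0.9, so δ = z_{0.05} + z_{0.10} = 1.645 + 1.282 = 2.926.
δ = d·√(n/2) ⇒ n = 2(δ/d)² = 2 × (2.926 / 0.3409)² = 147.37.
Round up to the next whole unit.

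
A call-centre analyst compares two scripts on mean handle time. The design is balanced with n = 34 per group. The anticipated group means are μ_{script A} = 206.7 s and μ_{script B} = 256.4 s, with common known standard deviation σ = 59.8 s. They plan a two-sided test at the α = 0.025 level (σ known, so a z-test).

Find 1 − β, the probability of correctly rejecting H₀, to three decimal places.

Standardized effect: d = |μ_{script A} − μ_{script B}| / σ = |206.7 − 256.4| / 59.8 = 0.8311
Noncentrality parameter: δ = d·√(n/2) = 0.8311 × √(34/2) = 3.4267
Critical value for a two-sided test at α = 0.025: z_{α/2} = 2.241.
Power = Φ(δ − 2.241) + Φ(−δ − 2.241) = Φ(1.185) + Φ(-5.668) = 0.8821 + 0.0000 = 0.8821.

Power ≈ 0.882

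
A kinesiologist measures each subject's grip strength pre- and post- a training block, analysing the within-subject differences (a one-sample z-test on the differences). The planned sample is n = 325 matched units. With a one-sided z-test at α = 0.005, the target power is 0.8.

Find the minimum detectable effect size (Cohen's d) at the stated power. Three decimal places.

Required noncentrality: δ = z_{0.005} + z_{0.20} = 2.576 + 0.842 = 3.417.
δ = d·√n ⇒ d = δ/√n = 3.417/√325 = 0.1896.

d ≈ 0.190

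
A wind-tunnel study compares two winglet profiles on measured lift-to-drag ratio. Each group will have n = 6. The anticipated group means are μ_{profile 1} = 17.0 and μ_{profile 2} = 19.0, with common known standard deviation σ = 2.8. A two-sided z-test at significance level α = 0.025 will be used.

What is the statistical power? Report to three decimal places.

Power ≈ 0.158

Standardized effect: d = |μ_{profile 1} − μ_{profile 2}| / σ = |17.0 − 19.0| / 2.8 = 0.7143
Noncentrality parameter: δ = d·√(n/2) = 0.7143 × √(6/2) = 1.2372
Two-sided α = 0.025 → critical value z_{0.0125} = 2.241.
Power = Φ(δ − 2.241) + Φ(−δ − 2.241) = Φ(-1.004) + Φ(-3.479) = 0.1576 + 0.0003 = 0.1579.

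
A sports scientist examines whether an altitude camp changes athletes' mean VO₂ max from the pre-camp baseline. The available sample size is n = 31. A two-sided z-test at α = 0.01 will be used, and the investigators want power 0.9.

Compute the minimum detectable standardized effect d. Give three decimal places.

Need Φ(δ − 2.576) = 0.9, so δ = 2.576 + 1.282 = 3.857.
(Lower-tail contribution to power is negligible for δ > 0.)
δ = d·√n ⇒ d = δ/√n = 3.857/√31 = 0.6928.

d ≈ 0.693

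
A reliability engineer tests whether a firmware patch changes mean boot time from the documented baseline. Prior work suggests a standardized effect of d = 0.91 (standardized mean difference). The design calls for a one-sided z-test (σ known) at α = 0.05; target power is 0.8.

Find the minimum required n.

For power 0.8 need Φ(δ − z_{0.05}) = 0.8, so δ = z_{0.05} + z_{0.20} = 1.645 + 0.842 = 2.486.
δ = d·√n ⇒ n = (δ/d)² = (2.486 / 0.91)² = 7.47.
Round up to the next whole unit.

n = 8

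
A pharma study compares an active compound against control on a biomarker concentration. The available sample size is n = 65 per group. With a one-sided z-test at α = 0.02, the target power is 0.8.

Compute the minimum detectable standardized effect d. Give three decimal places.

Need Φ(δ − 2.054) = 0.8, so δ = 2.054 + 0.842 = 2.895.
δ = d·√(n/2) ⇒ d = δ/√(n/2) = 2.895/√(65/2) = 0.5079.

d ≈ 0.508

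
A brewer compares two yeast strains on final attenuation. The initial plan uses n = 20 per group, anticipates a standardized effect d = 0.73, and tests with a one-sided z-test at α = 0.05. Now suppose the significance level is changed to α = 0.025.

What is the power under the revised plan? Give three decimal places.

Power ≈ 0.636

δ = d·√(n/2) = 0.73 × √(20/2) = 2.3085 (unchanged). New critical value: z_{0.025} = 1.960.
Revised power = P(Z > 1.960 − δ) = Φ(0.348) = 0.6363.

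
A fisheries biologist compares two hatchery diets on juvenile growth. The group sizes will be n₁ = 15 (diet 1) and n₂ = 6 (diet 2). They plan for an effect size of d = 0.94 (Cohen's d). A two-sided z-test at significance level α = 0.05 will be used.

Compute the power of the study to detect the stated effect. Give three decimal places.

Noncentrality parameter: δ = d / √(1/n₁ + 1/n₂) = 0.94 / √(1/15 + 1/6) = 1.9460
Two-sided α = 0.05 → critical value z_{0.025} = 1.960.
Power = Φ(δ − 1.960) + Φ(−δ − 1.960) = Φ(-0.014) + Φ(-3.906) = 0.4944 + 0.0000 = 0.4945.

Power ≈ 0.494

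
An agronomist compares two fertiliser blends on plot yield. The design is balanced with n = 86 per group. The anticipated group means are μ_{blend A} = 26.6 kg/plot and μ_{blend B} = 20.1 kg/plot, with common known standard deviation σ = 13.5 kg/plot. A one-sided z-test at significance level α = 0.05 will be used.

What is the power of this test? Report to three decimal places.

Standardized effect: d = |μ_{blend A} − μ_{blend B}| / σ = |26.6 − 20.1| / 13.5 = 0.4815
Noncentrality parameter: δ = d·√(n/2) = 0.4815 × √(86/2) = 3.1573
One-sided α = 0.05 → critical value z_{0.05} = 1.645.
Power = Φ(δ − 1.645) = Φ(1.512) = 0.9348.

Power ≈ 0.935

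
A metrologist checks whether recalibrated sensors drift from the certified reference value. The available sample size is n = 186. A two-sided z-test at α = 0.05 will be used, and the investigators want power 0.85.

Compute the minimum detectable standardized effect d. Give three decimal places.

Need Φ(δ − 1.960) = 0.85, so δ = 1.960 + 1.036 = 2.996.
(Lower-tail contribution to power is negligible for δ > 0.)
δ = d·√n ⇒ d = δ/√n = 2.996/√186 = 0.2197.

d ≈ 0.220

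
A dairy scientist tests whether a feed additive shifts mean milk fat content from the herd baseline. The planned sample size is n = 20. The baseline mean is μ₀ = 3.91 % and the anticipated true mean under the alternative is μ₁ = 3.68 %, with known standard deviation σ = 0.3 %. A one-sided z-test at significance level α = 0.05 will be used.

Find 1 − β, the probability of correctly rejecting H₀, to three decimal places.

Power ≈ 0.963

Standardized effect: d = |μ₁ − μ₀| / σ = |3.68 − 3.91| / 0.3 = 0.7667
Noncentrality parameter: δ = d·√n = 0.7667 × √20 = 3.4286
One-sided α = 0.05 → critical value z_{0.05} = 1.645.
Power = Φ(δ − 1.645) = Φ(1.784) = 0.9628.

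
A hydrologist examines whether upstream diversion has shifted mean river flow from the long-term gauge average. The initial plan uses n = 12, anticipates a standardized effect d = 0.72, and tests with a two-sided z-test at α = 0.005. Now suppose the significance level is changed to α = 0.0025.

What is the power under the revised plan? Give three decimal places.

δ = d·√n = 0.72 × √12 = 2.4942 (unchanged). New critical value: z_{0.0013} = 3.023.
Revised power = Φ(δ − 3.023) + Φ(−δ − 3.023) = Φ(-0.529) + Φ(-5.517) = 0.2983 + 0.0000 = 0.2983.

Power ≈ 0.298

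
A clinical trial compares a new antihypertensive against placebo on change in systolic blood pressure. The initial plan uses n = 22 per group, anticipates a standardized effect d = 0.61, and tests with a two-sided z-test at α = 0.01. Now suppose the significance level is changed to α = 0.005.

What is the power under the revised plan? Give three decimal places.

δ = d·√(n/2) = 0.61 × √(22/2) = 2.0231 (unchanged). New critical value: z_{0.0025} = 2.807.
Revised power = Φ(δ − 2.807) + Φ(−δ − 2.807) = Φ(-0.784) + Φ(-4.830) = 0.2166 + 0.0000 = 0.2166.

Power ≈ 0.217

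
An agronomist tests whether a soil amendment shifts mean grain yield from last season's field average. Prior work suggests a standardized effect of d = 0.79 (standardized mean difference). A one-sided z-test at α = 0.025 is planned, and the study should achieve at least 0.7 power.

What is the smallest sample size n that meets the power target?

For power 0.7 need Φ(δ − z_{0.025}) = 0.7, so δ = z_{0.025} + z_{0.30} = 1.960 + 0.524 = 2.484.
δ = d·√n ⇒ n = (δ/d)² = (2.484 / 0.79)² = 9.89.
Round up to the next whole unit.

n = 10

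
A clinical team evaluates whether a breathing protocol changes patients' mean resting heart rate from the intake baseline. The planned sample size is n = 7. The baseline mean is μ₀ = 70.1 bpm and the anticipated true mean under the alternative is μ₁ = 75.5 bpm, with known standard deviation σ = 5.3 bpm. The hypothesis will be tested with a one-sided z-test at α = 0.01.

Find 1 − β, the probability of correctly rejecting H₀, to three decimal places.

Standardized effect: d = |μ₁ − μ₀| / σ = |75.5 − 70.1| / 5.3 = 1.0189
Noncentrality parameter: δ = d·√n = 1.0189 × √7 = 2.6957
One-sided α = 0.01 → critical value z_{0.01} = 2.326.
Power = P(Z > 2.326 − δ) = Φ(0.369) = 0.6441.

Power ≈ 0.644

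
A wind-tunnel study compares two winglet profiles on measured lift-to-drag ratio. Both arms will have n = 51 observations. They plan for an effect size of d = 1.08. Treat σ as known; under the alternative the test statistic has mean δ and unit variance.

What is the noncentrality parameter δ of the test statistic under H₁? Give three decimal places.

The noncentrality parameter scales effect size by the design's sample-size factor: δ = d·√(n/2) = 1.08 × √(51/2) = 5.4537

δ ≈ 5.454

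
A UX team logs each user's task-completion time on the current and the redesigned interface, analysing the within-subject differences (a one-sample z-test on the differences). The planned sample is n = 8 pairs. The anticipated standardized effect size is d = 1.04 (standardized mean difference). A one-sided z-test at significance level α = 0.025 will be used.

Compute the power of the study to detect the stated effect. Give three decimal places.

Power ≈ 0.837

Noncentrality parameter: δ = d·√n = 1.04 × √8 = 2.9416
Critical value for a one-sided test at α = 0.025: z_α = 1.960.
Power = P(Z > 1.960 − δ) = Φ(0.982) = 0.8369.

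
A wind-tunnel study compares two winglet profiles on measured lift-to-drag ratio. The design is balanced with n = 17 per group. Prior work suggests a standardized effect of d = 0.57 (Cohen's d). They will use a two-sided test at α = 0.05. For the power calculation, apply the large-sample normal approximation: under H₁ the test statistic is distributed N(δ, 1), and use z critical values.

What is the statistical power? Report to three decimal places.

Power ≈ 0.383

Noncentrality parameter: λ = d·√(n/2) = 0.57 × √(17/2) = 1.6618
Critical value for a two-sided test at α = 0.05: z_{α/2} = 1.960.
Power = Φ(λ − 1.960) + Φ(−λ − 1.960) = Φ(-0.298) + Φ(-3.622) = 0.3828 + 0.0001 = 0.3829.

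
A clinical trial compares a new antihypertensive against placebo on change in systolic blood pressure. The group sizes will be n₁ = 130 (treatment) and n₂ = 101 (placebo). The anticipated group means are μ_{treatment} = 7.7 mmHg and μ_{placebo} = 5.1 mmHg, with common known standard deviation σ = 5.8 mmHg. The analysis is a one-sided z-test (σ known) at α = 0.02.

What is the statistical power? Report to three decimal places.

Standardized effect: d = |μ_{treatment} − μ_{placebo}| / σ = |7.7 − 5.1| / 5.8 = 0.4483
Noncentrality parameter: δ = d / √(1/n₁ + 1/n₂) = 0.4483 / √(1/130 + 1/101) = 3.3797
Critical value for a one-sided test at α = 0.02: z_α = 2.054.
Power = P(Z > 2.054 − δ) = Φ(1.326) = 0.9076.

Power ≈ 0.908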